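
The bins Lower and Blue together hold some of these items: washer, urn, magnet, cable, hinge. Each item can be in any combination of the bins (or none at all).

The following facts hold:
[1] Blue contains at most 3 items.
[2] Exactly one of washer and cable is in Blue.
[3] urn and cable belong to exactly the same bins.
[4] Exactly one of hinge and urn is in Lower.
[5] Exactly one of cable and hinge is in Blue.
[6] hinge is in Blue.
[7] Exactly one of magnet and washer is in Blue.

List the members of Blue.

Blue = {hinge, washer}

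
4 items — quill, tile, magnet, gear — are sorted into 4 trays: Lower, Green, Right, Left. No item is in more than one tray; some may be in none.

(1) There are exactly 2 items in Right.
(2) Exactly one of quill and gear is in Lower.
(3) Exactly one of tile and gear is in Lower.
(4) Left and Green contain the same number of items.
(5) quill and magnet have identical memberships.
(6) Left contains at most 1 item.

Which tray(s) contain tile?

tile: none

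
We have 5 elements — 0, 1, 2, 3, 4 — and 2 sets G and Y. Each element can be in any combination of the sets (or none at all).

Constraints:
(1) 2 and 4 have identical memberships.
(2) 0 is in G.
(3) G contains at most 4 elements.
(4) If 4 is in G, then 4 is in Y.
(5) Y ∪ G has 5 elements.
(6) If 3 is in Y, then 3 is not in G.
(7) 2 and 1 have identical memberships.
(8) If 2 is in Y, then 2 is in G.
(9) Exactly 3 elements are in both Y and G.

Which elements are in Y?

Y = {1, 2, 3, 4}

From (2): 0 ∈ G.
Suppose 0 ∈ Y: no assignment then satisfies all the clues, so 0 ∉ Y.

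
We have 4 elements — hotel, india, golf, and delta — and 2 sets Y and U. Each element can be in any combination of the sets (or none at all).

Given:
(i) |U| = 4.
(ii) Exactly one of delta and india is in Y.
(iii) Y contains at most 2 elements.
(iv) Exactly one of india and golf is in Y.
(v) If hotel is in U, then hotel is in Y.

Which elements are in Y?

Y = {hotel, india}

(i): only 4 candidates remain for U, so all are in.
(v): hotel ∈ Y.
Suppose india ∉ Y: no assignment then satisfies all the clues, so india ∈ Y.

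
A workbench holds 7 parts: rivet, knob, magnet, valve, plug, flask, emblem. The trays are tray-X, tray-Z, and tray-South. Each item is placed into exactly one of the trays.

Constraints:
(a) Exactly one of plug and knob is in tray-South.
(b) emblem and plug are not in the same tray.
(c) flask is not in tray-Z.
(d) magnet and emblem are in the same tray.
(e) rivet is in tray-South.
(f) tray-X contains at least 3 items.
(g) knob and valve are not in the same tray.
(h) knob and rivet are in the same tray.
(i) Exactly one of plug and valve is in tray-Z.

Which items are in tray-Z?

tray-Z = {plug}

From (c): flask ∉ tray-Z.
From (e): rivet ∈ tray-South.
(h): knob matches rivet: knob ∉ tray-X.
(h): knob matches rivet: knob ∉ tray-Z.
(h): knob matches rivet: knob ∈ tray-South.
(a) (exactly one): plug ∉ tray-South.
(g): valve ∉ tray-South.
Suppose magnet ∈ tray-Z: no assignment then satisfies all the clues, so magnet ∉ tray-Z.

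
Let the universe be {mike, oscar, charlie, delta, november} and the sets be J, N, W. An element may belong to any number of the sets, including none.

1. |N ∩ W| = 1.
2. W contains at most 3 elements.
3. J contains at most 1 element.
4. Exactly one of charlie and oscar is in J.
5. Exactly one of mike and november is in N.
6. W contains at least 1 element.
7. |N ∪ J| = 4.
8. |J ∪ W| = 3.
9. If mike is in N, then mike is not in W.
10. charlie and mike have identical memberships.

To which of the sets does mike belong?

mike: N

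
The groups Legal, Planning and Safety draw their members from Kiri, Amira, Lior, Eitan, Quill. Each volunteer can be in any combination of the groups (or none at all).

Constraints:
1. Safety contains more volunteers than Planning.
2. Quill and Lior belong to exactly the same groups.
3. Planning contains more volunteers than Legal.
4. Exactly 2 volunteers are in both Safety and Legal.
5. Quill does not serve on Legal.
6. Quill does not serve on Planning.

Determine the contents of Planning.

Planning = {Amira, Eitan, Kiri}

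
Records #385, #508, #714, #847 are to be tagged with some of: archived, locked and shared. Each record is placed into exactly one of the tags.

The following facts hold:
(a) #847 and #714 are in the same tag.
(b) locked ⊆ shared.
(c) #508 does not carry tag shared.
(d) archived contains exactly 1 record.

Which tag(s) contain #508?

#508: archived

From (c): #508 ∉ shared.
(b) contrapositive: #508 ∉ locked.
Only one tag left: #508 ∈ archived.
(d): archived already has 1, so the rest are out.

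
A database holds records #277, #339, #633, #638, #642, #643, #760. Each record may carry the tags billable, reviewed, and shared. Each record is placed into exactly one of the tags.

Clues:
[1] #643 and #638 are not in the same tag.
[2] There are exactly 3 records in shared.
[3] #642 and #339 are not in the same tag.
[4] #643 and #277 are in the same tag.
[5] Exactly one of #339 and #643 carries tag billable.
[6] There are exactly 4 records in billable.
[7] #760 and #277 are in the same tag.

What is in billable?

billable = {#277, #642, #643, #760}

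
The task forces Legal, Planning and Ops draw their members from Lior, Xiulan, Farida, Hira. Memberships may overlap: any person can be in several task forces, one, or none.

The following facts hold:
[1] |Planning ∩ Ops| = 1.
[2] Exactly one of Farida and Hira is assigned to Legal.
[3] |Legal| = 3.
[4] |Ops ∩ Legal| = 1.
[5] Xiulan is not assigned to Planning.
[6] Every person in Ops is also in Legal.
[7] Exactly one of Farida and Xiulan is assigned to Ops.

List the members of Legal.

Legal = {Farida, Lior, Xiulan}

From (5): Xiulan ∉ Planning.
Suppose Lior ∉ Legal: no assignment then satisfies all the clues, so Lior ∈ Legal.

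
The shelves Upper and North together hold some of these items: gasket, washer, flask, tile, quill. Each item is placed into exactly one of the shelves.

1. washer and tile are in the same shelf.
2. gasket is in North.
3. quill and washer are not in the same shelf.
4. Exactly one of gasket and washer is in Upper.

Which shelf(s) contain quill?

From (2): gasket ∈ North.
(4) (exactly one): washer ∈ Upper.
(1): tile matches washer: tile ∈ Upper.
(3): quill ∉ Upper.
Only one shelf left: quill ∈ North.

quill: North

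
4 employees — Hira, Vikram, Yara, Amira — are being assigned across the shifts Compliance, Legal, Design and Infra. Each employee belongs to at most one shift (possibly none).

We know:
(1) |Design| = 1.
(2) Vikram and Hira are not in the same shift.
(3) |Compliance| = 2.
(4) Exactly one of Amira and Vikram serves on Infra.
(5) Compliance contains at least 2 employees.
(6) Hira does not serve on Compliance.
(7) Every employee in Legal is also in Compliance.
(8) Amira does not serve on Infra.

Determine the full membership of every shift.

Compliance = {Amira, Yara}; Legal = {}; Design = {Hira}; Infra = {Vikram}

From (6): Hira ∉ Compliance.
From (8): Amira ∉ Infra.
(4) (exactly one): Vikram ∈ Infra.
(5): only 2 candidates remain for Compliance, so all are in.
(7) contrapositive: Hira ∉ Legal.
(1): only 1 candidates remain for Design, so all are in.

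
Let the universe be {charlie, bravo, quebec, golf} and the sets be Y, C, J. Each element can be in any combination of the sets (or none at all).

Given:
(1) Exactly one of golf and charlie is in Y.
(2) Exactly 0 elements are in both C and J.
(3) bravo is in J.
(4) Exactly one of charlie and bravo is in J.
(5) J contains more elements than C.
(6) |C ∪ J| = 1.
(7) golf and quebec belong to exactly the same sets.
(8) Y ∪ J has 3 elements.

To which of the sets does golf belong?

golf: Y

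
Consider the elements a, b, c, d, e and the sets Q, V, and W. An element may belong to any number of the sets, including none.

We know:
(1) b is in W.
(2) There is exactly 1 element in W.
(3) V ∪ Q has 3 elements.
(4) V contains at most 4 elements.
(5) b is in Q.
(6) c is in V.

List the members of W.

W = {b}

From (1): b ∈ W.
From (5): b ∈ Q.
From (6): c ∈ V.
(2): W already has 1, so the rest are out.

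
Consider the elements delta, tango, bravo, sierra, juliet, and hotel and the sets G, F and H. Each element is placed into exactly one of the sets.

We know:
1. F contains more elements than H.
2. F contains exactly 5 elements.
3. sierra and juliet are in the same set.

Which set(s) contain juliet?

juliet: F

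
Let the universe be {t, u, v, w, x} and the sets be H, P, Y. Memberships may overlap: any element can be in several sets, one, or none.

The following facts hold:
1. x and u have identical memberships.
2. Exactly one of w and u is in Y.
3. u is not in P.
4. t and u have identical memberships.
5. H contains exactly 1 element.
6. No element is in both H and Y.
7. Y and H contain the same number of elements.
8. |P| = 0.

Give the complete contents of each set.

H = {v}; P = {}; Y = {w}

From (3): u ∉ P.
(1): x matches u: x ∉ P.
(4): t matches u: t ∉ P.
(8): P already has 0, so the rest are out.
Suppose t ∈ H: no assignment then satisfies all the clues, so t ∉ H.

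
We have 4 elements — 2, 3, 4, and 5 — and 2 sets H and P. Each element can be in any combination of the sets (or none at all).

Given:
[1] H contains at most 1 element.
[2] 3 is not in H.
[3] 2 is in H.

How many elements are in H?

From (2): 3 ∉ H.
From (3): 2 ∈ H.
(1): H already has 1, so the rest are out.

1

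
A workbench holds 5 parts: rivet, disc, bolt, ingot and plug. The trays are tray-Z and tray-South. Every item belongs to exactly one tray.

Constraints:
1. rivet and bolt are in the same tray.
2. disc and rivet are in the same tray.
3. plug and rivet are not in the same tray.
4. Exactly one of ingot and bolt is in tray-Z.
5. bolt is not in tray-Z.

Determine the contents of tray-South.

From (5): bolt ∉ tray-Z.
(1): rivet matches bolt: rivet ∉ tray-Z.
(2): disc matches rivet: disc ∉ tray-Z.
(4) (exactly one): ingot ∈ tray-Z.
Only one tray left: rivet ∈ tray-South.
Only one tray left: disc ∈ tray-South.
Only one tray left: bolt ∈ tray-South.
(3): plug ∉ tray-South.
Only one tray left: plug ∈ tray-Z.

tray-South = {bolt, disc, rivet}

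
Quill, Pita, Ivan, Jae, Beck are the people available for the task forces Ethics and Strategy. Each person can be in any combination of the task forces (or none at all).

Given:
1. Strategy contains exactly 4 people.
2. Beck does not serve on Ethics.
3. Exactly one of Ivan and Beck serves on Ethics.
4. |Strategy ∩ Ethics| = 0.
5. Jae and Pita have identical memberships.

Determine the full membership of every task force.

Ethics = {Ivan}; Strategy = {Beck, Jae, Pita, Quill}

From (2): Beck ∉ Ethics.
(3) (exactly one): Ivan ∈ Ethics.
Suppose Quill ∈ Ethics: no assignment then satisfies all the clues, so Quill ∉ Ethics.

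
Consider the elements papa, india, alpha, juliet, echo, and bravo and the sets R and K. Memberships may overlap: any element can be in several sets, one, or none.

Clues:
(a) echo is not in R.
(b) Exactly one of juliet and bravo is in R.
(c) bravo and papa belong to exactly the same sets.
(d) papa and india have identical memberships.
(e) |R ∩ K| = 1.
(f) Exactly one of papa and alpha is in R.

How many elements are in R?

2

From (a): echo ∉ R.
Suppose papa ∈ R: no assignment then satisfies all the clues, so papa ∉ R.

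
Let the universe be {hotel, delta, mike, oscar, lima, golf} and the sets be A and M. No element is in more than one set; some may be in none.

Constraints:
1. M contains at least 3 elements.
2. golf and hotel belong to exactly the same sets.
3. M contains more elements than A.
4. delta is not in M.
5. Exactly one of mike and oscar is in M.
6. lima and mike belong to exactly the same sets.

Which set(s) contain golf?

golf: M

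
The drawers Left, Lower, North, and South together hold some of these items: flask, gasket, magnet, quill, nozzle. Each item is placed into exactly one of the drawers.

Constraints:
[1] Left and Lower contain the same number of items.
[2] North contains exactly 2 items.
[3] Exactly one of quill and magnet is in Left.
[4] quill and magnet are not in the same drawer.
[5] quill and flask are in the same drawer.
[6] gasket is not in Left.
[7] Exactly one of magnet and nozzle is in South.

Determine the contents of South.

South = {nozzle}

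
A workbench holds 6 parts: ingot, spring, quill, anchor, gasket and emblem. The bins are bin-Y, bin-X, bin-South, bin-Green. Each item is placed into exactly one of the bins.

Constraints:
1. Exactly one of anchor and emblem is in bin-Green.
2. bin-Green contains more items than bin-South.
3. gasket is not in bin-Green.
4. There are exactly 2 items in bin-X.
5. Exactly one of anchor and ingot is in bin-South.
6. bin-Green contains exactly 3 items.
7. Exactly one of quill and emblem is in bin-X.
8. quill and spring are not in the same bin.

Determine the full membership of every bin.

bin-Y = {}; bin-X = {gasket, quill}; bin-South = {anchor}; bin-Green = {emblem, ingot, spring}

From (3): gasket ∉ bin-Green.
Suppose ingot ∈ bin-Y: no assignment then satisfies all the clues, so ingot ∉ bin-Y.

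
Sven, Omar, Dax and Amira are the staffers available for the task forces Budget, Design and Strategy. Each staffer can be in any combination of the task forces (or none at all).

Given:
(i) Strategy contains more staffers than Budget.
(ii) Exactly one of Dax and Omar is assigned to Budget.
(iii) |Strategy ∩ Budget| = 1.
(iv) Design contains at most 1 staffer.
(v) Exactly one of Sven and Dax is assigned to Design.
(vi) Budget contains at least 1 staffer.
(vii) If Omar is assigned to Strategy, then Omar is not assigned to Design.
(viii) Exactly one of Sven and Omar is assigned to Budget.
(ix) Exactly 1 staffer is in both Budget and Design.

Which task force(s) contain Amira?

Amira: Strategy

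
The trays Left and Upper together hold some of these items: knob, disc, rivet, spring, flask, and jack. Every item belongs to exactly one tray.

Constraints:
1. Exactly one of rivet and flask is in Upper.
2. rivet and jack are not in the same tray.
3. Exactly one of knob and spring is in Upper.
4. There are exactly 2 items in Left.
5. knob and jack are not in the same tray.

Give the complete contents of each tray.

Left = {knob, rivet}; Upper = {disc, flask, jack, spring}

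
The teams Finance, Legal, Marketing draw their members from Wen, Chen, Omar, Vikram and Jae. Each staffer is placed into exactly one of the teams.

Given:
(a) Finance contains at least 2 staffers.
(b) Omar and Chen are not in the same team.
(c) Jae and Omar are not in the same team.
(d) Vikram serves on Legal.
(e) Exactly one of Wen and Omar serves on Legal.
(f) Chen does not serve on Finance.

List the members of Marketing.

Marketing = {Chen}

From (d): Vikram ∈ Legal.
From (f): Chen ∉ Finance.
Suppose Wen ∈ Marketing: no assignment then satisfies all the clues, so Wen ∉ Marketing.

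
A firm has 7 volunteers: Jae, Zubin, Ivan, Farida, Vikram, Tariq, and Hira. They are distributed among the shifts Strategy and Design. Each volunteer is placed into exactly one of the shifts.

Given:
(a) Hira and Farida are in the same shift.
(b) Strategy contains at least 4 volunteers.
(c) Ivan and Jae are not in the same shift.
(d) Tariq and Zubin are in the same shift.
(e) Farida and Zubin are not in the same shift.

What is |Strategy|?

4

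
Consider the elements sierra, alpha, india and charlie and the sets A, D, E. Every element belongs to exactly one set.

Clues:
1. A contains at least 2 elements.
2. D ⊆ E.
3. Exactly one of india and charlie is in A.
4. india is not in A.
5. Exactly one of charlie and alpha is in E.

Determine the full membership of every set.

A = {charlie, sierra}; D = {}; E = {alpha, india}

From (4): india ∉ A.
(3) (exactly one): charlie ∈ A.
(5) (exactly one): alpha ∈ E.
(1): only 2 candidates remain for A, so all are in.
Suppose india ∈ D: no assignment then satisfies all the clues, so india ∉ D.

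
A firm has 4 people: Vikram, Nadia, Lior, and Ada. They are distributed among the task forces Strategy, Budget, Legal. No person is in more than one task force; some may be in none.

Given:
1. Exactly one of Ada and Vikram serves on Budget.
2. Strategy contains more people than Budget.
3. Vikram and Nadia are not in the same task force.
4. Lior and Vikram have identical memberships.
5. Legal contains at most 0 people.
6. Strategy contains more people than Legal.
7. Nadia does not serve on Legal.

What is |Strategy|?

From (7): Nadia ∉ Legal.
(5): Legal already has 0, so the rest are out.
Suppose Vikram ∉ Strategy: no assignment then satisfies all the clues, so Vikram ∈ Strategy.

2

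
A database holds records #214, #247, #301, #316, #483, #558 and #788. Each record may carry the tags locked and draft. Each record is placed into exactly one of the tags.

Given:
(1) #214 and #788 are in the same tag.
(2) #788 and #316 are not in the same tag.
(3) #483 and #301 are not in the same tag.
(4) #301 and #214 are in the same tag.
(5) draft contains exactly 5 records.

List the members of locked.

locked = {#316, #483}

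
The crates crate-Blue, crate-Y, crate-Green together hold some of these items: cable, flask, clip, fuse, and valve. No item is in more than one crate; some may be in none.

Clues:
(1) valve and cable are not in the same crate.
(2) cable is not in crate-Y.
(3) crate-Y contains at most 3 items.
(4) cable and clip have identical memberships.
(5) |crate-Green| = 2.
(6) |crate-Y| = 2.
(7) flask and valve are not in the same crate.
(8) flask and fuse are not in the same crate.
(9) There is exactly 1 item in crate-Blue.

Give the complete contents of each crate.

crate-Blue = {flask}; crate-Y = {fuse, valve}; crate-Green = {cable, clip}

From (2): cable ∉ crate-Y.
(4): clip matches cable: clip ∉ crate-Y.
Suppose cable ∈ crate-Blue: no assignment then satisfies all the clues, so cable ∉ crate-Blue.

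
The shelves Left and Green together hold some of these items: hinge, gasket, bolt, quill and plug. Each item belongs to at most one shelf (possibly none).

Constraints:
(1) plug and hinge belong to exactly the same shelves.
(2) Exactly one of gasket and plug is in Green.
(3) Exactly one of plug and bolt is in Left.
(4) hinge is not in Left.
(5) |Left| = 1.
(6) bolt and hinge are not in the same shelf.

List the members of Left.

From (4): hinge ∉ Left.
(1): plug matches hinge: plug ∉ Left.
(3) (exactly one): bolt ∈ Left.
(5): Left already has 1, so the rest are out.

Left = {bolt}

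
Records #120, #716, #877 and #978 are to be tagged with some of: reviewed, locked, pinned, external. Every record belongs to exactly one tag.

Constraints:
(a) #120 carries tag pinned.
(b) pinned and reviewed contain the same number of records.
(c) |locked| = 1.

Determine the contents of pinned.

From (a): #120 ∈ pinned.
Suppose #716 ∈ pinned: no assignment then satisfies all the clues, so #716 ∉ pinned.

pinned = {#120}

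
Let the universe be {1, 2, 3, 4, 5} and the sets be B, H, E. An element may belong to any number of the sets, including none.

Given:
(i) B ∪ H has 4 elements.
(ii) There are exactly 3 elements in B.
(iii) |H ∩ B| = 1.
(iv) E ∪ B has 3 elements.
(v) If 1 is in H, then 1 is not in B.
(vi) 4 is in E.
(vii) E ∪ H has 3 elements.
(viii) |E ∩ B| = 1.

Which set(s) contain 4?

4: B, E

From (vi): 4 ∈ E.
Suppose 4 ∉ B: no assignment then satisfies all the clues, so 4 ∈ B.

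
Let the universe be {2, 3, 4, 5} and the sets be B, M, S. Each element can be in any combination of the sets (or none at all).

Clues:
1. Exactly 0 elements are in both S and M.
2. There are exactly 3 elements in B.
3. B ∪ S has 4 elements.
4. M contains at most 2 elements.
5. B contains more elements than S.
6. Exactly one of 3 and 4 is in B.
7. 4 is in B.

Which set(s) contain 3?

3: S

From (7): 4 ∈ B.
(6) (exactly one): 3 ∉ B.
(2): only 3 candidates remain for B, so all are in.
Suppose 3 ∈ M: no assignment then satisfies all the clues, so 3 ∉ M.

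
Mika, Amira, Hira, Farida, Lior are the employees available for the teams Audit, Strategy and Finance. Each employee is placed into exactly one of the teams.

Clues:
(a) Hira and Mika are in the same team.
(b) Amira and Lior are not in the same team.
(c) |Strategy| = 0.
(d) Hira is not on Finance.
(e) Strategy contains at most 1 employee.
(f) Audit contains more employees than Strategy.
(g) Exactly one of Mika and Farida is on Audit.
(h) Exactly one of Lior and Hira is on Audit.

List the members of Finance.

Finance = {Farida, Lior}

From (d): Hira ∉ Finance.
(a): Mika matches Hira: Mika ∉ Finance.
(c): Strategy already has 0, so the rest are out.
Only one team left: Mika ∈ Audit.
Only one team left: Hira ∈ Audit.
(g) (exactly one): Farida ∉ Audit.
(h) (exactly one): Lior ∉ Audit.
Only one team left: Farida ∈ Finance.
Only one team left: Lior ∈ Finance.
(b): Amira ∉ Finance.
Only one team left: Amira ∈ Audit.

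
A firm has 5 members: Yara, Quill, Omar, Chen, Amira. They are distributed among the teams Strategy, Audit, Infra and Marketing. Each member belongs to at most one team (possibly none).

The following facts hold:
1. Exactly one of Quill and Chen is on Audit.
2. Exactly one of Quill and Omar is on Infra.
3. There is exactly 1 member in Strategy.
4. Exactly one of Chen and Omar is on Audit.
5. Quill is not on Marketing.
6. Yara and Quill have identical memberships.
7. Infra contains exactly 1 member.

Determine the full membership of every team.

Strategy = {Amira}; Audit = {Chen}; Infra = {Omar}; Marketing = {}

From (5): Quill ∉ Marketing.
(6): Yara matches Quill: Yara ∉ Marketing.
Suppose Yara ∈ Strategy: no assignment then satisfies all the clues, so Yara ∉ Strategy.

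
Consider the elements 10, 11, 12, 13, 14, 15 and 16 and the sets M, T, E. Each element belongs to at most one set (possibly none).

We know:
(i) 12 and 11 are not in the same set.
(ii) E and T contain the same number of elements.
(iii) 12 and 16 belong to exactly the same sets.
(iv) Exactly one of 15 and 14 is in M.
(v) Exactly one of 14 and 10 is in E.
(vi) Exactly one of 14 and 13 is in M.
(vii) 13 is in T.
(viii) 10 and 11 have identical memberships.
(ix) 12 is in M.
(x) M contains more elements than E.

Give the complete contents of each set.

M = {12, 14, 16}; T = {13, 15}; E = {10, 11}

From (vii): 13 ∈ T.
From (ix): 12 ∈ M.
(i): 11 ∉ M.
(iii): 16 matches 12: 16 ∈ M.
(vi) (exactly one): 14 ∈ M.
(viii): 10 matches 11: 10 ∉ M.
(iv) (exactly one): 15 ∉ M.
(v) (exactly one): 10 ∈ E.
(viii): 11 matches 10: 11 ∉ T.
(viii): 11 matches 10: 11 ∈ E.
Suppose 15 ∉ T: no assignment then satisfies all the clues, so 15 ∈ T.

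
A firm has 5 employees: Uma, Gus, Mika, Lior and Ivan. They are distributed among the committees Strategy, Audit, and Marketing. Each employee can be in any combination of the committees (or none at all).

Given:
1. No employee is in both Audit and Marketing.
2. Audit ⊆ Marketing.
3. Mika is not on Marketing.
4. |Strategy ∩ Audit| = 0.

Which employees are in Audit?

Audit = {}

From (3): Mika ∉ Marketing.
(2) contrapositive: Mika ∉ Audit.
Suppose Uma ∈ Audit: no assignment then satisfies all the clues, so Uma ∉ Audit.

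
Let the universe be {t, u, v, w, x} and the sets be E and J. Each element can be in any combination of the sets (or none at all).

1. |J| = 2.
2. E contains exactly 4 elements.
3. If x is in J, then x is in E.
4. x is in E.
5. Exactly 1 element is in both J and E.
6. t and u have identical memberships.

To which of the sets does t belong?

t: E

From (4): x ∈ E.
Suppose t ∉ E: no assignment then satisfies all the clues, so t ∈ E.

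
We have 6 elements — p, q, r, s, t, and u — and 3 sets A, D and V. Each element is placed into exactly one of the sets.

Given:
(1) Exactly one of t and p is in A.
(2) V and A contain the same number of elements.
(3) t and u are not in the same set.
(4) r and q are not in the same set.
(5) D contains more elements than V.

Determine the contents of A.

A = {t}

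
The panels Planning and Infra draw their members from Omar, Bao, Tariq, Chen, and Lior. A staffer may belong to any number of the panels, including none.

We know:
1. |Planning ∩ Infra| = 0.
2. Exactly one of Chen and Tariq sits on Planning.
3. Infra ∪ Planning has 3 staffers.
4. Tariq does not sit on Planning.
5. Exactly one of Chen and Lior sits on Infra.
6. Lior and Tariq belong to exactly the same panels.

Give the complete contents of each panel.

Planning = {Chen}; Infra = {Lior, Tariq}

From (4): Tariq ∉ Planning.
(2) (exactly one): Chen ∈ Planning.
(6): Lior matches Tariq: Lior ∉ Planning.
Suppose Omar ∈ Planning: no assignment then satisfies all the clues, so Omar ∉ Planning.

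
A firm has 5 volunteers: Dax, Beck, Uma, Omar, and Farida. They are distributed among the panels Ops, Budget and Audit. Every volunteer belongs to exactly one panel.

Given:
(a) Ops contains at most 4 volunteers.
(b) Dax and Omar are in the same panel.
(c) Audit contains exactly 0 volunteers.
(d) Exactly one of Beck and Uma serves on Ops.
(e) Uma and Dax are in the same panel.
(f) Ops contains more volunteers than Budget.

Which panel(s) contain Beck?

Beck: Budget

(c): Audit already has 0, so the rest are out.
Suppose Beck ∈ Ops: no assignment then satisfies all the clues, so Beck ∉ Ops.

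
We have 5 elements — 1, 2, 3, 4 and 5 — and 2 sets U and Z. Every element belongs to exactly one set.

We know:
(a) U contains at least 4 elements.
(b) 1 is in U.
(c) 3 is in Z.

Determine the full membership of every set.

From (b): 1 ∈ U.
From (c): 3 ∈ Z.
(a): only 4 candidates remain for U, so all are in.

U = {1, 2, 4, 5}; Z = {3}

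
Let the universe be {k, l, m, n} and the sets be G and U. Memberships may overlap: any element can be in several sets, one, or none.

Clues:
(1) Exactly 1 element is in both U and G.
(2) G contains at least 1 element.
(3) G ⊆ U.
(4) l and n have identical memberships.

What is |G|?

1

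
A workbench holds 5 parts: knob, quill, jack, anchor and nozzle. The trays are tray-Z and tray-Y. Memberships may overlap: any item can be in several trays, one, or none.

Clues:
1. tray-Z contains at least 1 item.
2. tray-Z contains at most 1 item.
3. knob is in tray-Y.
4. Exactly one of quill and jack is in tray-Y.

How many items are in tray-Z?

1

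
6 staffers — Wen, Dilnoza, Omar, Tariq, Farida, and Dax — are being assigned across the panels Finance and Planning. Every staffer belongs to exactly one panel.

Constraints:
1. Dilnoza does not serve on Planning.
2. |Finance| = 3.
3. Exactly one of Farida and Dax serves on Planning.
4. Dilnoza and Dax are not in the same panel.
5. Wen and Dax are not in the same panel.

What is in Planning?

Planning = {Dax, Omar, Tariq}

From (1): Dilnoza ∉ Planning.
Only one panel left: Dilnoza ∈ Finance.
(4): Dax ∉ Finance.
Only one panel left: Dax ∈ Planning.
(3) (exactly one): Farida ∉ Planning.
(5): Wen ∉ Planning.
Only one panel left: Wen ∈ Finance.
Only one panel left: Farida ∈ Finance.
(2): Finance already has 3, so the rest are out.
Only one panel left: Omar ∈ Planning.
Only one panel left: Tariq ∈ Planning.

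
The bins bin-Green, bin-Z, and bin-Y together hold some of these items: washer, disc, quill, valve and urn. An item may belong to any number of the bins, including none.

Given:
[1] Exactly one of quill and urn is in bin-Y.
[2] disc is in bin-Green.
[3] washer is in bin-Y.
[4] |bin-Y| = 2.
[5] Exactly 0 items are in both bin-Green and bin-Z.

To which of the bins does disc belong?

disc: bin-Green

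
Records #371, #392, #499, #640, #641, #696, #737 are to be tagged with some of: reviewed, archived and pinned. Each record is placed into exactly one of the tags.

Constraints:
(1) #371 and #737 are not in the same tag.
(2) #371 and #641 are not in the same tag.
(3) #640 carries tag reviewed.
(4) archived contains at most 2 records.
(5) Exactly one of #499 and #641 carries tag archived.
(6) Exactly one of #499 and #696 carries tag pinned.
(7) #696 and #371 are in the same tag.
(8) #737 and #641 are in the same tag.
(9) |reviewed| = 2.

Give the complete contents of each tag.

reviewed = {#499, #640}; archived = {#641, #737}; pinned = {#371, #392, #696}

From (3): #640 ∈ reviewed.
Suppose #371 ∈ reviewed: no assignment then satisfies all the clues, so #371 ∉ reviewed.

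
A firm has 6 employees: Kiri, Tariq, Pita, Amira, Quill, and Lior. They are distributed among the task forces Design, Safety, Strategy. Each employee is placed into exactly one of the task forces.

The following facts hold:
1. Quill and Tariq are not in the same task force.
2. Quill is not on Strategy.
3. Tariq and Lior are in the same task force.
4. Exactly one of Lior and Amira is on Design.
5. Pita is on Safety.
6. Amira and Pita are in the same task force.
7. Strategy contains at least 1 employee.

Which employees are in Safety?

From (2): Quill ∉ Strategy.
From (5): Pita ∈ Safety.
(6): Amira matches Pita: Amira ∉ Design.
(6): Amira matches Pita: Amira ∈ Safety.
(4) (exactly one): Lior ∈ Design.
(3): Tariq matches Lior: Tariq ∈ Design.
(7): only 1 candidates remain for Strategy, so all are in.
(1): Quill ∉ Design.
Only one task force left: Quill ∈ Safety.

Safety = {Amira, Pita, Quill}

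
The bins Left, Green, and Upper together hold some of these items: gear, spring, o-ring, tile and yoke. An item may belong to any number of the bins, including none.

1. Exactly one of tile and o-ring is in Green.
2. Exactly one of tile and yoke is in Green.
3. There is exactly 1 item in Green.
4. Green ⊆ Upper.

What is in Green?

Green = {tile}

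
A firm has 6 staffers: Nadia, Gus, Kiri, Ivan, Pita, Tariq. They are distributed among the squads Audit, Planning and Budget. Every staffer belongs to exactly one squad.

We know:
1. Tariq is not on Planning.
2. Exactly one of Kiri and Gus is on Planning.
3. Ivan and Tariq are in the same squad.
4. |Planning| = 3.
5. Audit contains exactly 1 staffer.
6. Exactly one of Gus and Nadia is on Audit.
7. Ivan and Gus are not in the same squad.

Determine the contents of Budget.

Budget = {Ivan, Tariq}

From (1): Tariq ∉ Planning.
(3): Ivan matches Tariq: Ivan ∉ Planning.
Suppose Nadia ∈ Budget: no assignment then satisfies all the clues, so Nadia ∉ Budget.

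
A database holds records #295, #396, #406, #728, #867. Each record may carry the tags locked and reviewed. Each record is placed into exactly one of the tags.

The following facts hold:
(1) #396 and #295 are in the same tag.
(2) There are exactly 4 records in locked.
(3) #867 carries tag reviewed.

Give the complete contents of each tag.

locked = {#295, #396, #406, #728}; reviewed = {#867}

From (3): #867 ∈ reviewed.
(2): only 4 candidates remain for locked, so all are in.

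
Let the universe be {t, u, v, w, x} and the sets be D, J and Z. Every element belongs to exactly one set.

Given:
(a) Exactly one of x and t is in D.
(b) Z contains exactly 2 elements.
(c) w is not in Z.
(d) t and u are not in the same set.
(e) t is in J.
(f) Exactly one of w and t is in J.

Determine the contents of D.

From (c): w ∉ Z.
From (e): t ∈ J.
(a) (exactly one): x ∈ D.
(b): only 2 candidates remain for Z, so all are in.
(f) (exactly one): w ∉ J.
Only one set left: w ∈ D.

D = {w, x}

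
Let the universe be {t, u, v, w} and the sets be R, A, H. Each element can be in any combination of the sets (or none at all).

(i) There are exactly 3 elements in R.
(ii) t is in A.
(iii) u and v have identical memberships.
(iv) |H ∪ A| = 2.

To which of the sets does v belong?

v: R

From (ii): t ∈ A.
Suppose v ∉ R: no assignment then satisfies all the clues, so v ∈ R.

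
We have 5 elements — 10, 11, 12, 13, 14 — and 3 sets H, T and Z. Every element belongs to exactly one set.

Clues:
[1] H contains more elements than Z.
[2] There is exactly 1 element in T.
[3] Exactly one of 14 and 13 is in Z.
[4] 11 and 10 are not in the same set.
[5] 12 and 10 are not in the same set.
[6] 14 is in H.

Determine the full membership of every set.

H = {11, 12, 14}; T = {10}; Z = {13}

From (6): 14 ∈ H.
(3) (exactly one): 13 ∈ Z.
Suppose 10 ∈ H: no assignment then satisfies all the clues, so 10 ∉ H.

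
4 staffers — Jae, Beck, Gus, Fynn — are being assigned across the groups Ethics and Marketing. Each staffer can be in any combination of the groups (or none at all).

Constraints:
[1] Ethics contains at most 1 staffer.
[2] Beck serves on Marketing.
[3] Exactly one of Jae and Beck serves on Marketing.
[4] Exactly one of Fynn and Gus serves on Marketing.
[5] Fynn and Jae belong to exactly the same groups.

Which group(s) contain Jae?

From (2): Beck ∈ Marketing.
(3) (exactly one): Jae ∉ Marketing.
(5): Fynn matches Jae: Fynn ∉ Marketing.
(4) (exactly one): Gus ∈ Marketing.
Suppose Jae ∈ Ethics: no assignment then satisfies all the clues, so Jae ∉ Ethics.

Jae: none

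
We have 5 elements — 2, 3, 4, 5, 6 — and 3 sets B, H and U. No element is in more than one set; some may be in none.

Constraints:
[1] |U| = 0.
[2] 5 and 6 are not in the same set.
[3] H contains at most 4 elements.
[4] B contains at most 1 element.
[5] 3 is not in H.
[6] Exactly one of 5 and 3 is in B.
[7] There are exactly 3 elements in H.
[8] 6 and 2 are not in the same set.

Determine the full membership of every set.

B = {3}; H = {2, 4, 5}; U = {}

From (5): 3 ∉ H.
(1): U already has 0, so the rest are out.
Suppose 2 ∈ B: no assignment then satisfies all the clues, so 2 ∉ B.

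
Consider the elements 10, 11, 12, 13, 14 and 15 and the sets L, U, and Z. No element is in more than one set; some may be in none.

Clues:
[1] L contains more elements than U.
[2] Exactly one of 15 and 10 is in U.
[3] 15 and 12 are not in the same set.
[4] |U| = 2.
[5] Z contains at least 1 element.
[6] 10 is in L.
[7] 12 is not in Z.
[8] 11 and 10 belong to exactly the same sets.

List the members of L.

L = {10, 11, 12}

From (6): 10 ∈ L.
From (7): 12 ∉ Z.
(2) (exactly one): 15 ∈ U.
(3): 12 ∉ U.
(8): 11 matches 10: 11 ∈ L.
Suppose 12 ∉ L: no assignment then satisfies all the clues, so 12 ∈ L.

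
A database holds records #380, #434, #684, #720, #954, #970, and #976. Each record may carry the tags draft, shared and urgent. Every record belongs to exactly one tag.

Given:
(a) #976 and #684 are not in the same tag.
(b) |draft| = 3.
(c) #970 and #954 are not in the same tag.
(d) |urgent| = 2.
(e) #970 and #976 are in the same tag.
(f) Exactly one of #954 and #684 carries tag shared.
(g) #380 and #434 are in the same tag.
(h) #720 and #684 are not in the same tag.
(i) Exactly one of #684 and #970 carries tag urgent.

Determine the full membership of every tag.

draft = {#380, #434, #684}; shared = {#720, #954}; urgent = {#970, #976}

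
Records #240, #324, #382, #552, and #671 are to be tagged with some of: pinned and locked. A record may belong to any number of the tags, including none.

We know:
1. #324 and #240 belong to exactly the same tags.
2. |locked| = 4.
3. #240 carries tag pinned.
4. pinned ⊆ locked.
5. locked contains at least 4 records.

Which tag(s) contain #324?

#324: locked, pinned

From (3): #240 ∈ pinned.
(1): #324 matches #240: #324 ∈ pinned.
(4) with #240 ∈ pinned: #240 ∈ locked.
(4) with #324 ∈ pinned: #324 ∈ locked.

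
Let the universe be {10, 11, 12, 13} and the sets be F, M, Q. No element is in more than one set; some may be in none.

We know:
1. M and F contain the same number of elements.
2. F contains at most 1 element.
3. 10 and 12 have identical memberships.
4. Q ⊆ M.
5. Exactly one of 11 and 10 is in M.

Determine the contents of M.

M = {11}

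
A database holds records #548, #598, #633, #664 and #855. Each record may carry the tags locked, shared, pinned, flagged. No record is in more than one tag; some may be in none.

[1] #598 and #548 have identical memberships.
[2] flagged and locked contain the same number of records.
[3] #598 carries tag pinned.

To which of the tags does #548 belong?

#548: pinned

From (3): #598 ∈ pinned.
(1): #548 matches #598: #548 ∉ locked.
(1): #548 matches #598: #548 ∉ shared.
(1): #548 matches #598: #548 ∈ pinned.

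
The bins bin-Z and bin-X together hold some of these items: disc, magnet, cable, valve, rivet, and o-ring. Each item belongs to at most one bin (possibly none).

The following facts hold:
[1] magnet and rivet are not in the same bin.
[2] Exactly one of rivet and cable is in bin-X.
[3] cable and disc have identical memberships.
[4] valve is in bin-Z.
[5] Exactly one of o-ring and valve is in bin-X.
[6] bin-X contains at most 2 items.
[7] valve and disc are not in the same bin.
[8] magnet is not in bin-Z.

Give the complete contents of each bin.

bin-Z = {valve}; bin-X = {o-ring, rivet}

From (4): valve ∈ bin-Z.
From (8): magnet ∉ bin-Z.
(5) (exactly one): o-ring ∈ bin-X.
(7): disc ∉ bin-Z.
(3): cable matches disc: cable ∉ bin-Z.
Suppose disc ∈ bin-X: no assignment then satisfies all the clues, so disc ∉ bin-X.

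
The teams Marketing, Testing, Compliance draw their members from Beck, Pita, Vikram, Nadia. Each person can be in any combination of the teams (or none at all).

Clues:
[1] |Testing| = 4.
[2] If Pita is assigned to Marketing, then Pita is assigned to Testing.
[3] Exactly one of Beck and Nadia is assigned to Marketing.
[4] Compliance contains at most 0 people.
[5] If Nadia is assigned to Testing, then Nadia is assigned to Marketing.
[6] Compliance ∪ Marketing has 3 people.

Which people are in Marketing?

Marketing = {Nadia, Pita, Vikram}

(1): only 4 candidates remain for Testing, so all are in.
(4): Compliance already has 0, so the rest are out.
(5): Nadia ∈ Marketing.
(3) (exactly one): Beck ∉ Marketing.
Suppose Pita ∉ Marketing: no assignment then satisfies all the clues, so Pita ∈ Marketing.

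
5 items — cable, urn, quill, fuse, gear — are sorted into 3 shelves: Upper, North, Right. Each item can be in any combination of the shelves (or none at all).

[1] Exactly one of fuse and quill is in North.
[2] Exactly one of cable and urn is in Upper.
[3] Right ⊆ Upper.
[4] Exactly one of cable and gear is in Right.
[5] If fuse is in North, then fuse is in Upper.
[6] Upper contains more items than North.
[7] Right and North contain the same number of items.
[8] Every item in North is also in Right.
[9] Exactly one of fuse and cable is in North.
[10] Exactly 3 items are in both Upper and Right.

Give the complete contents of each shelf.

Upper = {fuse, gear, quill, urn}; North = {fuse, gear, urn}; Right = {fuse, gear, urn}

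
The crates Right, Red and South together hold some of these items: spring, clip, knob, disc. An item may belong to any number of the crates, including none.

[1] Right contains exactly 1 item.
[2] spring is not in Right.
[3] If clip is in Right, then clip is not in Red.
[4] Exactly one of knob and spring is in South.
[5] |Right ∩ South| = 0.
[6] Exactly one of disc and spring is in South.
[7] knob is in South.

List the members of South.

South = {disc, knob}

From (2): spring ∉ Right.
From (7): knob ∈ South.
(4) (exactly one): spring ∉ South.
(6) (exactly one): disc ∈ South.
Suppose clip ∈ South: no assignment then satisfies all the clues, so clip ∉ South.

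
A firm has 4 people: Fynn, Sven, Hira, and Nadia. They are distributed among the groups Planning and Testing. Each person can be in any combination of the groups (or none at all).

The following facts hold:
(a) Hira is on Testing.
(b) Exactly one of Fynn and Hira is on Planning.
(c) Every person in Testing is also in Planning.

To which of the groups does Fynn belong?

From (a): Hira ∈ Testing.
(c) with Hira ∈ Testing: Hira ∈ Planning.
(b) (exactly one): Fynn ∉ Planning.
(c) contrapositive: Fynn ∉ Testing.

Fynn: none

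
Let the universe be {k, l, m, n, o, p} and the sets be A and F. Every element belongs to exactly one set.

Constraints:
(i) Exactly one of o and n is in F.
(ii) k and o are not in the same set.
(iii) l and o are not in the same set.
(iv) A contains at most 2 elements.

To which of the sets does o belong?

o: A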